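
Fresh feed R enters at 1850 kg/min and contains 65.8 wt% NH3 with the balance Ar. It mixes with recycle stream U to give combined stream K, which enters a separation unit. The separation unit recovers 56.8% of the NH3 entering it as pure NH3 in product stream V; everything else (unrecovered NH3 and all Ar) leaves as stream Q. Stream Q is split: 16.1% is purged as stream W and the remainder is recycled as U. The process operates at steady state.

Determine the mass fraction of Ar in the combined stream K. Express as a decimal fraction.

Ar enters only via R and leaves only via the purge: 1850×0.342 = 0.161×(Ar in Q), and the separation unit passes all Ar, so Ar in K = Ar in Q = 3929.8 kg/min.
NH3 in K: m_A = 1850×0.658 + (1−0.161)·(1−0.568)·m_A, so m_A = 1217.3/0.6376 = 1909.3 kg/min.
K = 1909.3 + 3929.8 = 5839.1 kg/min.
Ar fraction in K = 3929.8/5839.1 = 0.6730.

0.6730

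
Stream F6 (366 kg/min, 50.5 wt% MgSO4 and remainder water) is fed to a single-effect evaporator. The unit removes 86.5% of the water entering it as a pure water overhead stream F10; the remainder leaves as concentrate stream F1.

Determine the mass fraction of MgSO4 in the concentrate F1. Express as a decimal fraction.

MgSO4 is not removed: 366×0.505 = 184.83 kg/min of MgSO4 enters F1.
water entering = 366×0.495 = 181.17 kg/min; overhead removed = 0.865×181.17 = 156.71 kg/min.
Concentrate = 366 − 156.71 = 209.29 kg/min.
Mass fraction = 184.83/209.29 = 0.883.

0.883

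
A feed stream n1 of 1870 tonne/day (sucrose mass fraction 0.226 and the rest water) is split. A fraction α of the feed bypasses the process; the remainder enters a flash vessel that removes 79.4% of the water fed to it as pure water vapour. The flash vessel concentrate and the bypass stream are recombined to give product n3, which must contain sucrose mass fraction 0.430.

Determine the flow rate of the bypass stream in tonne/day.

426.4 tonne/day

All 1870×0.226 = 422.62 tonne/day of sucrose reaches n3, so n3 = 422.62/0.430 = 982.84 tonne/day and vapour = 887.16 tonne/day.
The evaporator receives (1−α)·1870 of feed at 0.774 water and removes 0.794 of that water:
0.794×0.774×(1−α)×1870 = 887.16
(1−α) = 887.16/1149.2 = 0.7720;  α = 0.2280.
Bypass flow = 0.2280×1870 = 426.42 tonne/day.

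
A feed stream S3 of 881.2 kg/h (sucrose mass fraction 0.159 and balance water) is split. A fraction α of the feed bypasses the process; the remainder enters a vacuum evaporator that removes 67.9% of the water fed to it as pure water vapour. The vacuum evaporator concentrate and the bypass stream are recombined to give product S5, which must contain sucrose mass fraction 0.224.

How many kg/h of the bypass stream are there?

433.4 kg/h

All 881.2×0.159 = 140.11 kg/h of sucrose reaches S5, so S5 = 140.11/0.224 = 625.49 kg/h and vapour = 255.71 kg/h.
The evaporator receives (1−α)·881.2 of feed at 0.841 water and removes 0.679 of that water:
0.679×0.841×(1−α)×881.2 = 255.71
(1−α) = 255.71/503.2 = 0.5082;  α = 0.4918.
Bypass flow = 0.4918×881.2 = 433.41 kg/h.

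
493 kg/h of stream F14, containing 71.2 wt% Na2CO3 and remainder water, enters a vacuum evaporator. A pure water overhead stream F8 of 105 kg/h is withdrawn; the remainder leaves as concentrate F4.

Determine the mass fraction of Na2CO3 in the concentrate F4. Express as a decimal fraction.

0.905

Na2CO3 is not removed: 493×0.712 = 351.02 kg/h of Na2CO3 enters F4.
Concentrate = 493 − 105 = 388 kg/h.
Mass fraction = 351.02/388 = 0.905.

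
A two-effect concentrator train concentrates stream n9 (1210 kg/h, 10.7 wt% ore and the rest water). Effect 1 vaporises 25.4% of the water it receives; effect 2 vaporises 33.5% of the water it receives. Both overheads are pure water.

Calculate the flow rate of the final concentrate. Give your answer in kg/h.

665.5 kg/h

water in feed = 1210×0.893 = 1080.5 kg/h.
After stage 1: water left = (1−0.254)×1080.5 = 806.08; stream total = 935.55 kg/h.
After stage 2: water left = (1−0.335)×806.08 = 536.04; final concentrate = 665.51 kg/h.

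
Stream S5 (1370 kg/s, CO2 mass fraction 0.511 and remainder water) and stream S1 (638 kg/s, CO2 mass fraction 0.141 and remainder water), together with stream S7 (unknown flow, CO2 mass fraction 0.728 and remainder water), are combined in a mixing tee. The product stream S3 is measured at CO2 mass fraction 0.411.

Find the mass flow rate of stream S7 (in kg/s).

Let S7 be the unknown flow. Total out = 2008 + S7.
CO2 balance: 790.03 + 0.728·S7 = 0.411·(2008 + S7)
(0.728 − 0.411)·S7 = 0.411×2008 − 790.03 = 35.26
S7 = 35.26 / 0.317 = 111.23 kg/s

111.2 kg/s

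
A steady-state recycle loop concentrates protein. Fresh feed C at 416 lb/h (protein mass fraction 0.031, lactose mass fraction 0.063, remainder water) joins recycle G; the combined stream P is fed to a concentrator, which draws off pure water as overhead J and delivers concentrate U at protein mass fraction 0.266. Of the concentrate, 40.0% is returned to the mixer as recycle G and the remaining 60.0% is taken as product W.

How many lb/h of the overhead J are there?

Overall protein balance (none leaves overhead): protein in fresh feed = protein in product, i.e. 416×0.031 = (1−0.400)·U·0.266.
U = 12.896/(0.266×0.600) = 80.802 lb/h.
Recycle G = 0.400×80.802 = 32.321 lb/h.
Combined feed P = 416 + 32.321 = 448.32 lb/h.
Overhead J = P − U = 448.32 − 80.802 = 367.52 lb/h.

367.5 lb/h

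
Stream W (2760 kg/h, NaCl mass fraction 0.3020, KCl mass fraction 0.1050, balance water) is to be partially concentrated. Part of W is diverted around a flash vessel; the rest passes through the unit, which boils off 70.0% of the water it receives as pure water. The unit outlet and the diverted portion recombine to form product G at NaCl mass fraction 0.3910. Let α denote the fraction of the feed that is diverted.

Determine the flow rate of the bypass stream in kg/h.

All 2760×0.302 = 833.52 kg/h of NaCl reaches G, so G = 833.52/0.391 = 2131.8 kg/h and vapour = 628.24 kg/h.
The evaporator receives (1−α)·2760 of feed at 0.593 water and removes 0.700 of that water:
0.700×0.593×(1−α)×2760 = 628.24
(1−α) = 628.24/1145.7 = 0.5484;  α = 0.4516.
Bypass flow = 0.4516×2760 = 1246.5 kg/h.

1247 kg/h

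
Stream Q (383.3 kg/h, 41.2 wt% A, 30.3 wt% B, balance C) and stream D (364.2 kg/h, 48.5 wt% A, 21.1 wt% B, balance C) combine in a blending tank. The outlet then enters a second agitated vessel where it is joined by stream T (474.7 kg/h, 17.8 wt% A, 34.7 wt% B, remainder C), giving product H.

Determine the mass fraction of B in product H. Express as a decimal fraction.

0.2927

Overall, product flow = 1222.2 kg/h.
B in = 383.3×0.303 + 364.2×0.211 + 474.7×0.347 = 357.71 kg/h.
B fraction in H = 0.2927.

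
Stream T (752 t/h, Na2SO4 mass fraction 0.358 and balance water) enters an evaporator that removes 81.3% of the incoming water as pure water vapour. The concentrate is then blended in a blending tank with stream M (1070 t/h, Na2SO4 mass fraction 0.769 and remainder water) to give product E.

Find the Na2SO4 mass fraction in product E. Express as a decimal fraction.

0.764

Vapour removed = 0.813×0.642×752 = 392.5 t/h; concentrate = 359.5 t/h.
Na2SO4 reaching the mixer = 269.22 (from concentrate) + 1070×0.769 = 1092 t/h.
Product flow = 359.5 + 1070 = 1429.5 t/h; Na2SO4 fraction = 0.764.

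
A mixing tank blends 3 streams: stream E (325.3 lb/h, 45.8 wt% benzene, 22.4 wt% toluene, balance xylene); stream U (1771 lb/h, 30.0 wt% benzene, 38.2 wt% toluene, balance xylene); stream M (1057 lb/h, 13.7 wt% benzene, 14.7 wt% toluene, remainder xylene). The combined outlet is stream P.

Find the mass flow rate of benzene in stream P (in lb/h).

825.1 lb/h

benzene out = benzene in = 325.3×0.458 + 1771×0.300 + 1057×0.137 = 825.1 lb/h.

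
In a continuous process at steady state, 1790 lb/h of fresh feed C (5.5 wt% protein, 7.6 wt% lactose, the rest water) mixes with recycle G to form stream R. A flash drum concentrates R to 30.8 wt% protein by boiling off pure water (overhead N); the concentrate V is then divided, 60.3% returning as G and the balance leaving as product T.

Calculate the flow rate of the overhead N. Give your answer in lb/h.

1470 lb/h

Overall protein balance (none leaves overhead): protein in fresh feed = protein in product, i.e. 1790×0.055 = (1−0.603)·V·0.308.
V = 98.45/(0.308×0.397) = 805.15 lb/h.
Recycle G = 0.603×805.15 = 485.5 lb/h.
Combined feed R = 1790 + 485.5 = 2275.5 lb/h.
Overhead N = R − V = 2275.5 − 805.15 = 1470.4 lb/h.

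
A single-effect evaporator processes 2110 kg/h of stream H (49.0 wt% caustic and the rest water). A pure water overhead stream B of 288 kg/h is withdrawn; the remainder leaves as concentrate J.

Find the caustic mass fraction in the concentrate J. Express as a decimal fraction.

caustic is not removed: 2110×0.490 = 1033.9 kg/h of caustic enters J.
Concentrate = 2110 − 288 = 1822 kg/h.
Mass fraction = 1033.9/1822 = 0.567.

0.567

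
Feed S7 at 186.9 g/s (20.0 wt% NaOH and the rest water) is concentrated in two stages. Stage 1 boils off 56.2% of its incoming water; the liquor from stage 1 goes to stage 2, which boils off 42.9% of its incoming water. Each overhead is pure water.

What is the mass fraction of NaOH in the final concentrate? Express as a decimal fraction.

0.4999

water in feed = 186.9×0.800 = 149.52 g/s.
After stage 1: water left = (1−0.562)×149.52 = 65.49; stream total = 102.87 g/s.
After stage 2: water left = (1−0.429)×65.49 = 37.395; final concentrate = 74.775 g/s.
NaOH fraction = 37.38/74.775 = 0.4999.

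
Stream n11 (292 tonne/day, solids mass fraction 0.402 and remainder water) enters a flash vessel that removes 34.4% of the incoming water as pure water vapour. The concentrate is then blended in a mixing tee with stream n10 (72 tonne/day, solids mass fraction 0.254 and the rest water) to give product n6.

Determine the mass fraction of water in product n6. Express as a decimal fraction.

Vapour removed = 0.344×0.598×292 = 60.068 tonne/day; concentrate = 231.93 tonne/day.
water reaching the mixer = 114.55 (from concentrate) + 72×0.746 = 168.26 tonne/day.
Product flow = 231.93 + 72 = 303.93 tonne/day; water fraction = 0.554.

0.554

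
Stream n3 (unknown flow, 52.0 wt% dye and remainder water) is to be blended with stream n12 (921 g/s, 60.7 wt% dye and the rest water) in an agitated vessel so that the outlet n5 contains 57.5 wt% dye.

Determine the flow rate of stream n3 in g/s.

535.9 g/s

Let n3 be the unknown flow. Total out = 921 + n3.
dye balance: 559.05 + 0.520·n3 = 0.575·(921 + n3)
(0.520 − 0.575)·n3 = 0.575×921 − 559.05 = -29.472
n3 = -29.472 / -0.055 = 535.85 g/s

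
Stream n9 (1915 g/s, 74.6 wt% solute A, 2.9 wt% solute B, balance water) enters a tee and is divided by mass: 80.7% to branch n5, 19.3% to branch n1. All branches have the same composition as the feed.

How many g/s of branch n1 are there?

Branch n1 flow = 0.193×1915 = 369.6 g/s.

369.6 g/s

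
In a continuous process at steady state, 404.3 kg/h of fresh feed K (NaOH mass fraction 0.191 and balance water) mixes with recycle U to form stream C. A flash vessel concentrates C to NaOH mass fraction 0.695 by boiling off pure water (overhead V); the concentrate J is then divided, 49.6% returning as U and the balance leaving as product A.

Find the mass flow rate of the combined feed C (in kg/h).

Overall NaOH balance (none leaves overhead): NaOH in fresh feed = NaOH in product, i.e. 404.3×0.191 = (1−0.496)·J·0.695.
J = 77.221/(0.695×0.504) = 220.46 kg/h.
Recycle U = 0.496×220.46 = 109.35 kg/h.
Combined feed C = 404.3 + 109.35 = 513.65 kg/h.

513.6 kg/h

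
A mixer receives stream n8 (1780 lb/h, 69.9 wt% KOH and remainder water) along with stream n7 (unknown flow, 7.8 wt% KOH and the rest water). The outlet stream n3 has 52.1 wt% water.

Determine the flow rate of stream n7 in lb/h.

Let n7 be the unknown flow. Total out = 1780 + n7.
water balance: 535.78 + 0.922·n7 = 0.521·(1780 + n7)
(0.922 − 0.521)·n7 = 0.521×1780 − 535.78 = 391.6
n7 = 391.6 / 0.401 = 976.56 lb/h

976.6 lb/h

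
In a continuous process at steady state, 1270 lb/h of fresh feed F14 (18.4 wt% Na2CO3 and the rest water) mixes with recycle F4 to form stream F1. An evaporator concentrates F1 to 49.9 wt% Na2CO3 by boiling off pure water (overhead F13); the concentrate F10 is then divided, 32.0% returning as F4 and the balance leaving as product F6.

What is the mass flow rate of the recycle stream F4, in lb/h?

220.4 lb/h

Overall Na2CO3 balance (none leaves overhead): Na2CO3 in fresh feed = Na2CO3 in product, i.e. 1270×0.184 = (1−0.320)·F10·0.499.
F10 = 233.68/(0.499×0.680) = 688.67 lb/h.
Recycle F4 = 0.320×688.67 = 220.37 lb/h.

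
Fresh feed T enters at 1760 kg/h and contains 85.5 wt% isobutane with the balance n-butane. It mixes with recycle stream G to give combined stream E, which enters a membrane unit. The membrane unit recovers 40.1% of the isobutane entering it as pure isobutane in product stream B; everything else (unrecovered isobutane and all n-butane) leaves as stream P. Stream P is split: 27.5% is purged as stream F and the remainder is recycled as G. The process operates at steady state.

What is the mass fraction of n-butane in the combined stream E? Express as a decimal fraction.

0.2586

n-butane enters only via T and leaves only via the purge: 1760×0.145 = 0.275×(n-butane in P), and the membrane unit passes all n-butane, so n-butane in E = n-butane in P = 928 kg/h.
isobutane in E: m_A = 1760×0.855 + (1−0.275)·(1−0.401)·m_A, so m_A = 1504.8/0.5657 = 2659.9 kg/h.
E = 2659.9 + 928 = 3587.9 kg/h.
n-butane fraction in E = 928/3587.9 = 0.2586.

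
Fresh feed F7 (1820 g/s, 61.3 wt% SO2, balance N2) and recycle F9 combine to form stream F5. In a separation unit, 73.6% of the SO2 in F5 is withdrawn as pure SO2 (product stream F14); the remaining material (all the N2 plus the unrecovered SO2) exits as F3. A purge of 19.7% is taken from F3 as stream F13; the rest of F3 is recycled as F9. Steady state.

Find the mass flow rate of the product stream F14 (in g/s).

1042 g/s

SO2 in F5: m_A = 1820×0.613 + (1−0.197)·(1−0.736)·m_A, so m_A = 1115.7/0.7880 = 1415.8 g/s.
Product F14 = 0.736×1415.8 = 1042 g/s.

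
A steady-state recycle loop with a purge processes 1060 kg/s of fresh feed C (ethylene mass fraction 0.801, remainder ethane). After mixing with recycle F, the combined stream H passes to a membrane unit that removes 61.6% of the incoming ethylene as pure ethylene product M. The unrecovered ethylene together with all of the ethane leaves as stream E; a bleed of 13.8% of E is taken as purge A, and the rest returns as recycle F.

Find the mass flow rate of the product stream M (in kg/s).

ethylene in H: m_A = 1060×0.801 + (1−0.138)·(1−0.616)·m_A, so m_A = 849.06/0.6690 = 1269.2 kg/s.
Product M = 0.616×1269.2 = 781.8 kg/s.

781.8 kg/s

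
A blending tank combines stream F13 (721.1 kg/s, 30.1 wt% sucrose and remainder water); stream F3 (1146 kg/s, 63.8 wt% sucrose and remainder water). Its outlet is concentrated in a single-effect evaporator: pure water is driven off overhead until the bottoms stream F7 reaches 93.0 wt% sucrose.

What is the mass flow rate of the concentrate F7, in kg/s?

1020 kg/s

sucrose entering = 721.1×0.301 + 1146×0.638 = 948.2 kg/s.
All sucrose reports to F7, so F7 = 948.2/0.930 = 1019.6 kg/s.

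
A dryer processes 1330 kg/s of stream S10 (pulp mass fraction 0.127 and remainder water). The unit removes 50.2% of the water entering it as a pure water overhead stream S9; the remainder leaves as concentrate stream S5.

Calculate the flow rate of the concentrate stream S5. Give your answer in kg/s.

water entering = 1330×0.873 = 1161.1 kg/s; overhead removed = 0.502×1161.1 = 582.87 kg/s.
Concentrate = 1330 − 582.87 = 747.13 kg/s.

747.1 kg/s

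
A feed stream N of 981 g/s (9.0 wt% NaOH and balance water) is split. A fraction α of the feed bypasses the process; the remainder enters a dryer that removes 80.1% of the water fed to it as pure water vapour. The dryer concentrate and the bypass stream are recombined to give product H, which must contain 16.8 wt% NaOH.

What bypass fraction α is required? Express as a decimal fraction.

All 981×0.090 = 88.29 g/s of NaOH reaches H, so H = 88.29/0.168 = 525.54 g/s and vapour = 455.46 g/s.
The evaporator receives (1−α)·981 of feed at 0.910 water and removes 0.801 of that water:
0.801×0.910×(1−α)×981 = 455.46
(1−α) = 455.46/715.06 = 0.6370;  α = 0.3630.

0.363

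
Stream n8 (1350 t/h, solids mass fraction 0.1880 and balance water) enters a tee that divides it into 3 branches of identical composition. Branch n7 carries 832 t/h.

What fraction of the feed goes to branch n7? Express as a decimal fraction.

Fraction to n7 = 832/1350 = 0.6163.

0.616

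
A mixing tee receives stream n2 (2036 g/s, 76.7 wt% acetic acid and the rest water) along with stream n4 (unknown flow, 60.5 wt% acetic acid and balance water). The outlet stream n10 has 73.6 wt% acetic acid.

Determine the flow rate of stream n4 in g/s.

Let n4 be the unknown flow. Total out = 2036 + n4.
acetic acid balance: 1561.6 + 0.605·n4 = 0.736·(2036 + n4)
(0.605 − 0.736)·n4 = 0.736×2036 − 1561.6 = -63.116
n4 = -63.116 / -0.131 = 481.8 g/s

481.8 g/s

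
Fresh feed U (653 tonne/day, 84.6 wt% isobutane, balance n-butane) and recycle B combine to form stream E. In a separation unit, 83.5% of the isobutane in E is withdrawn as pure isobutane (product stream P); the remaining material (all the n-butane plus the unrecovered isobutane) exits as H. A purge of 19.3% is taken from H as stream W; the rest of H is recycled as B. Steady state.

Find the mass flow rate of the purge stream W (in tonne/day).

120.9 tonne/day

n-butane enters only via U and leaves only via the purge: 653×0.154 = 0.193×(n-butane in H), and the separation unit passes all n-butane, so n-butane in E = n-butane in H = 521.05 tonne/day.
isobutane in E: m_A = 653×0.846 + (1−0.193)·(1−0.835)·m_A, so m_A = 552.44/0.8668 = 637.3 tonne/day.
H = (1−0.835)×637.3 + 521.05 = 626.2 tonne/day.
Purge W = 0.193×626.2 = 120.86 tonne/day.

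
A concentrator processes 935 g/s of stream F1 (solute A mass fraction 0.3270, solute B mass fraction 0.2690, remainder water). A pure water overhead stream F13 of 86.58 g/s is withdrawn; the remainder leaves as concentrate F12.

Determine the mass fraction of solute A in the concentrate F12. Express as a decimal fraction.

0.3604

solute A is not removed: 935×0.327 = 305.75 g/s of solute A enters F12.
Concentrate = 935 − 86.58 = 848.42 g/s.
Mass fraction = 305.75/848.42 = 0.3604.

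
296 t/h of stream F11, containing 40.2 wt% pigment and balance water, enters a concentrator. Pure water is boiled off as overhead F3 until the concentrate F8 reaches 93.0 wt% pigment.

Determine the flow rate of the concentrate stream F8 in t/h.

pigment is conserved: 296×0.402 = 118.99 t/h all reports to the concentrate.
Concentrate = 118.99/(target fraction) = 127.95 t/h.

127.9 t/h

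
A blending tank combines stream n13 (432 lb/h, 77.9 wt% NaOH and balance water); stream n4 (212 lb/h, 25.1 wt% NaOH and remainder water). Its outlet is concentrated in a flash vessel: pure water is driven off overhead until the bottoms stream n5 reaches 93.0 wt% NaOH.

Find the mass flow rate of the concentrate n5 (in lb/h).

NaOH entering = 432×0.779 + 212×0.251 = 389.74 lb/h.
All NaOH reports to n5, so n5 = 389.74/0.930 = 419.08 lb/h.

419.1 lb/h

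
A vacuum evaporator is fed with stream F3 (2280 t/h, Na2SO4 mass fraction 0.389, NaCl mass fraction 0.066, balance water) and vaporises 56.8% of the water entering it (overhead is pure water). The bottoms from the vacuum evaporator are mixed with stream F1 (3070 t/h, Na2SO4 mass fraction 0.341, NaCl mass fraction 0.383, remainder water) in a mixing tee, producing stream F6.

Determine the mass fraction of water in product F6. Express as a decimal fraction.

0.298

Vapour removed = 0.568×0.545×2280 = 705.8 t/h; concentrate = 1574.2 t/h.
water reaching the mixer = 536.8 (from concentrate) + 3070×0.276 = 1384.1 t/h.
Product flow = 1574.2 + 3070 = 4644.2 t/h; water fraction = 0.298.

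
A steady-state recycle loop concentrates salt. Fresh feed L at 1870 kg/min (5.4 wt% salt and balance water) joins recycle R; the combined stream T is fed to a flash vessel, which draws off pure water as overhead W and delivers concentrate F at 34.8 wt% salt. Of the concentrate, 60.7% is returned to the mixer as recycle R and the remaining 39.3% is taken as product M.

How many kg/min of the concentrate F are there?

Overall salt balance (none leaves overhead): salt in fresh feed = salt in product, i.e. 1870×0.054 = (1−0.607)·F·0.348.
F = 100.98/(0.348×0.393) = 738.35 kg/min.

738.4 kg/min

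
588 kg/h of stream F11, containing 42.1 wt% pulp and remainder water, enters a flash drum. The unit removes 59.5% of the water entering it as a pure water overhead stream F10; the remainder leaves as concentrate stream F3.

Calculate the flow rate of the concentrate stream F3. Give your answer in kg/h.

385.4 kg/h

water entering = 588×0.579 = 340.45 kg/h; overhead removed = 0.595×340.45 = 202.57 kg/h.
Concentrate = 588 − 202.57 = 385.43 kg/h.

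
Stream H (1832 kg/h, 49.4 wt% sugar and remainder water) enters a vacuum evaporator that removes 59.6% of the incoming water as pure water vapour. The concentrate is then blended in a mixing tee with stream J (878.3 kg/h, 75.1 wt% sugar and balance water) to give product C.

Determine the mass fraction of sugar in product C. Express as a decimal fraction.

0.7251

Vapour removed = 0.596×0.506×1832 = 552.49 kg/h; concentrate = 1279.5 kg/h.
sugar reaching the mixer = 905.01 (from concentrate) + 878.3×0.751 = 1564.6 kg/h.
Product flow = 1279.5 + 878.3 = 2157.8 kg/h; sugar fraction = 0.7251.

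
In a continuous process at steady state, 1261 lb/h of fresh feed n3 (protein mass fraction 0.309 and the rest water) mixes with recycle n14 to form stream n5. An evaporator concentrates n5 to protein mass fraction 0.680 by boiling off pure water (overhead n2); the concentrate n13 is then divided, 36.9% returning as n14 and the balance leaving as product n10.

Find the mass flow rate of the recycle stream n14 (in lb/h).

335.1 lb/h

Overall protein balance (none leaves overhead): protein in fresh feed = protein in product, i.e. 1261×0.309 = (1−0.369)·n13·0.680.
n13 = 389.65/(0.680×0.631) = 908.1 lb/h.
Recycle n14 = 0.369×908.1 = 335.09 lb/h.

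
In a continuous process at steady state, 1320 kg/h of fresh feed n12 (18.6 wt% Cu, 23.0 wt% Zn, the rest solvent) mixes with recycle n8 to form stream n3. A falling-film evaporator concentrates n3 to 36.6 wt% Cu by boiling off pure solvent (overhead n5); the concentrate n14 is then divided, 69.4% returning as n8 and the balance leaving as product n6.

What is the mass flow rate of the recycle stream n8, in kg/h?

1521 kg/h

Overall Cu balance (none leaves overhead): Cu in fresh feed = Cu in product, i.e. 1320×0.186 = (1−0.694)·n14·0.366.
n14 = 245.52/(0.366×0.306) = 2192.2 kg/h.
Recycle n8 = 0.694×2192.2 = 1521.4 kg/h.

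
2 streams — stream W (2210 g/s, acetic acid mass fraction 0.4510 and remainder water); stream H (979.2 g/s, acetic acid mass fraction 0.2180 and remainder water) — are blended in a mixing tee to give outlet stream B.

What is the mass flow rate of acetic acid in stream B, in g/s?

1210 g/s

acetic acid out = acetic acid in = 2210×0.451 + 979.2×0.218 = 1210.2 g/s.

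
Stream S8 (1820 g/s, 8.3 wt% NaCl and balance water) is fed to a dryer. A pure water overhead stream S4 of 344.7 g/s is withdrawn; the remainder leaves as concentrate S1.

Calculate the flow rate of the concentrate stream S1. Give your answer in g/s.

1475 g/s

Concentrate = 1820 − 344.7 = 1475.3 g/s.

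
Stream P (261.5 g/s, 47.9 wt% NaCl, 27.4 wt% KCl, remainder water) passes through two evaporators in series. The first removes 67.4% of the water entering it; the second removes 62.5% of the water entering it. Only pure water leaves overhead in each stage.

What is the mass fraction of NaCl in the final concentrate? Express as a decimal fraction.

0.612

water in feed = 261.5×0.247 = 64.591 g/s.
After stage 1: water left = (1−0.674)×64.591 = 21.057; stream total = 217.97 g/s.
After stage 2: water left = (1−0.625)×21.057 = 7.8962; final concentrate = 204.81 g/s.
NaCl fraction = 125.26/204.81 = 0.612.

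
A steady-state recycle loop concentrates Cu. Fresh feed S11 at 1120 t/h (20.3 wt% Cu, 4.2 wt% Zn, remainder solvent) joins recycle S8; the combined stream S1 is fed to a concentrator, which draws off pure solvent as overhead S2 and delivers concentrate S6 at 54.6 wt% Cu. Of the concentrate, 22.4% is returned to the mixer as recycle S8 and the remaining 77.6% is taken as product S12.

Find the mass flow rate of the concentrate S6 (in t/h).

536.6 t/h

Overall Cu balance (none leaves overhead): Cu in fresh feed = Cu in product, i.e. 1120×0.203 = (1−0.224)·S6·0.546.
S6 = 227.36/(0.546×0.776) = 536.61 t/h.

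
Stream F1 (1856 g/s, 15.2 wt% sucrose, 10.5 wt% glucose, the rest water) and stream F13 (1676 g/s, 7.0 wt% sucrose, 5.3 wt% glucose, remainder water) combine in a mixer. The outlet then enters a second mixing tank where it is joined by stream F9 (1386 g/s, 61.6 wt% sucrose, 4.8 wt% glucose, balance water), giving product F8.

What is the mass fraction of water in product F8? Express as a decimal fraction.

0.6740

Overall, product flow = 4918 g/s.
water in = 1856×0.743 + 1676×0.877 + 1386×0.336 = 3314.6 g/s.
water fraction in F8 = 0.6740.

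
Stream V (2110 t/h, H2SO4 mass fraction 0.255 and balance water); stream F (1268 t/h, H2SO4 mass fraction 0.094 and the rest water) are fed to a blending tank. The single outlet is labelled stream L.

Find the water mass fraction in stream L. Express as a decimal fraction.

0.805

Total flow out = 2110 + 1268 = 3378 t/h.
water in = 2110×0.745 + 1268×0.906 = 2720.8 t/h.
water mass fraction in L = 2720.8/3378 = 0.805.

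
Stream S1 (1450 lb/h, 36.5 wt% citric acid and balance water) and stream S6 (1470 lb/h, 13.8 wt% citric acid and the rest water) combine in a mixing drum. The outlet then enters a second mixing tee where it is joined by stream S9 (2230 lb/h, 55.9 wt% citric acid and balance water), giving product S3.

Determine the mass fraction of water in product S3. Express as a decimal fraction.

0.6158

Overall, product flow = 5150 lb/h.
water in = 1450×0.635 + 1470×0.862 + 2230×0.441 = 3171.3 lb/h.
water fraction in S3 = 0.6158.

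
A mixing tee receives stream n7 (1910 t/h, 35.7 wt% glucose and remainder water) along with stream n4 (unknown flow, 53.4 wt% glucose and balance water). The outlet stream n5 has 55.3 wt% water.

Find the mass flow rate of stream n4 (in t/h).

Let n4 be the unknown flow. Total out = 1910 + n4.
water balance: 1228.1 + 0.466·n4 = 0.553·(1910 + n4)
(0.466 − 0.553)·n4 = 0.553×1910 − 1228.1 = -171.9
n4 = -171.9 / -0.087 = 1975.9 t/h

1976 t/h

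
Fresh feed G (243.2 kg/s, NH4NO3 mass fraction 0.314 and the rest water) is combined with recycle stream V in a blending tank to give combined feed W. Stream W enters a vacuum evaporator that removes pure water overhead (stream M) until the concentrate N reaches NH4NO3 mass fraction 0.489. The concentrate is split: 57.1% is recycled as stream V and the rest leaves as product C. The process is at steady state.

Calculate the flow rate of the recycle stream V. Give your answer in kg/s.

Overall NH4NO3 balance (none leaves overhead): NH4NO3 in fresh feed = NH4NO3 in product, i.e. 243.2×0.314 = (1−0.571)·N·0.489.
N = 76.365/(0.489×0.429) = 364.02 kg/s.
Recycle V = 0.571×364.02 = 207.86 kg/s.

207.9 kg/s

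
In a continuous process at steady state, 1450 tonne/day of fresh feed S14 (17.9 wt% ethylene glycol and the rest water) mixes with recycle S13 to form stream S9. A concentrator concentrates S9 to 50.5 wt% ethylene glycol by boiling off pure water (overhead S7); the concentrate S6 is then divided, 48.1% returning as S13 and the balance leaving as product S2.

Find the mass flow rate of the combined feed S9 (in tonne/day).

Overall ethylene glycol balance (none leaves overhead): ethylene glycol in fresh feed = ethylene glycol in product, i.e. 1450×0.179 = (1−0.481)·S6·0.505.
S6 = 259.55/(0.505×0.519) = 990.29 tonne/day.
Recycle S13 = 0.481×990.29 = 476.33 tonne/day.
Combined feed S9 = 1450 + 476.33 = 1926.3 tonne/day.

1926 tonne/day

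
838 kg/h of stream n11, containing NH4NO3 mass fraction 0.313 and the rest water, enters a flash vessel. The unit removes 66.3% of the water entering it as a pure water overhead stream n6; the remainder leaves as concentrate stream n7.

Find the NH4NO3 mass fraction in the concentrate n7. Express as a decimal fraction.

NH4NO3 is not removed: 838×0.313 = 262.29 kg/h of NH4NO3 enters n7.
water entering = 838×0.687 = 575.71 kg/h; overhead removed = 0.663×575.71 = 381.69 kg/h.
Concentrate = 838 − 381.69 = 456.31 kg/h.
Mass fraction = 262.29/456.31 = 0.575.

0.575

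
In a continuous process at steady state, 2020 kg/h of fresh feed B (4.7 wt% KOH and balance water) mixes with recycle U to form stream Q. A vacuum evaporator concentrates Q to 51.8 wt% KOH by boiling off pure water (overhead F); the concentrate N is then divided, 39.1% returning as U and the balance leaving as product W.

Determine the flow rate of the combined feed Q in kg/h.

2138 kg/h

Overall KOH balance (none leaves overhead): KOH in fresh feed = KOH in product, i.e. 2020×0.047 = (1−0.391)·N·0.518.
N = 94.94/(0.518×0.609) = 300.96 kg/h.
Recycle U = 0.391×300.96 = 117.67 kg/h.
Combined feed Q = 2020 + 117.67 = 2137.7 kg/h.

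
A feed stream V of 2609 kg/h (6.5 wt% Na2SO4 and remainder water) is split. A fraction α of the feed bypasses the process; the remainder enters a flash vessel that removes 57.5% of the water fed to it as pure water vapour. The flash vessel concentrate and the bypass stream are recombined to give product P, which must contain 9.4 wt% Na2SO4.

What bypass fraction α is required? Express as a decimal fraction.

0.426

All 2609×0.065 = 169.59 kg/h of Na2SO4 reaches P, so P = 169.59/0.094 = 1804.1 kg/h and vapour = 804.9 kg/h.
The evaporator receives (1−α)·2609 of feed at 0.935 water and removes 0.575 of that water:
0.575×0.935×(1−α)×2609 = 804.9
(1−α) = 804.9/1402.7 = 0.5738;  α = 0.4262.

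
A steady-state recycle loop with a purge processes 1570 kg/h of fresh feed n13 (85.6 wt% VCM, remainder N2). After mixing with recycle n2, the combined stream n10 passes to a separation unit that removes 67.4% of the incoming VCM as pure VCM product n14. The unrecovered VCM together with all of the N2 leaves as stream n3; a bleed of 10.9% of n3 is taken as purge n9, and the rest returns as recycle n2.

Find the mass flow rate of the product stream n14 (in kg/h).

VCM in n10: m_A = 1570×0.856 + (1−0.109)·(1−0.674)·m_A, so m_A = 1343.9/0.7095 = 1894.1 kg/h.
Product n14 = 0.674×1894.1 = 1276.6 kg/h.

1277 kg/h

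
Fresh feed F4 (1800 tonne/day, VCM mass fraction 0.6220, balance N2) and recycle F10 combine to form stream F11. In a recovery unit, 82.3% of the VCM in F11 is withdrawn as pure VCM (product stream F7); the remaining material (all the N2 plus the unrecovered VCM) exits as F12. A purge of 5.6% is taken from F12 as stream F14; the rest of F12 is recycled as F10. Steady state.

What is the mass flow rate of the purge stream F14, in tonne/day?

N2 enters only via F4 and leaves only via the purge: 1800×0.378 = 0.056×(N2 in F12), and the recovery unit passes all N2, so N2 in F11 = N2 in F12 = 12150 tonne/day.
VCM in F11: m_A = 1800×0.622 + (1−0.056)·(1−0.823)·m_A, so m_A = 1119.6/0.8329 = 1344.2 tonne/day.
F12 = (1−0.823)×1344.2 + 12150 = 12388 tonne/day.
Purge F14 = 0.056×12388 = 693.72 tonne/day.

693.7 tonne/day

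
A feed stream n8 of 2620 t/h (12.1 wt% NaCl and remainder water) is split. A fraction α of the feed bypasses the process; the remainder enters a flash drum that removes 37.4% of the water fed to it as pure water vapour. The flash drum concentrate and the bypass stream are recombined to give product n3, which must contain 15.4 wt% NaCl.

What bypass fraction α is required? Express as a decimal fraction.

0.348

All 2620×0.121 = 317.02 t/h of NaCl reaches n3, so n3 = 317.02/0.154 = 2058.6 t/h and vapour = 561.43 t/h.
The evaporator receives (1−α)·2620 of feed at 0.879 water and removes 0.374 of that water:
0.374×0.879×(1−α)×2620 = 561.43
(1−α) = 561.43/861.31 = 0.6518;  α = 0.3482.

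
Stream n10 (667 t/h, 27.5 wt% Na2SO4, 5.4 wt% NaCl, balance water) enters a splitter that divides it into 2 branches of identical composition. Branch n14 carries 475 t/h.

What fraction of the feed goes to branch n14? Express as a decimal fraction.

0.712

Fraction to n14 = 475/667 = 0.7121.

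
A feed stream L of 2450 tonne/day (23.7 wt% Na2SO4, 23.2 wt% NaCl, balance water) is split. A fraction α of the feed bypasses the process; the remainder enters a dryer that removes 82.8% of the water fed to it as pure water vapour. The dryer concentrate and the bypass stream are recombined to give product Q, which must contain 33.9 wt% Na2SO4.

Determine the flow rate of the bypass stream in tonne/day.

773.4 tonne/day

All 2450×0.237 = 580.65 tonne/day of Na2SO4 reaches Q, so Q = 580.65/0.339 = 1712.8 tonne/day and vapour = 737.17 tonne/day.
The evaporator receives (1−α)·2450 of feed at 0.531 water and removes 0.828 of that water:
0.828×0.531×(1−α)×2450 = 737.17
(1−α) = 737.17/1077.2 = 0.6843;  α = 0.3157.
Bypass flow = 0.3157×2450 = 773.35 tonne/day.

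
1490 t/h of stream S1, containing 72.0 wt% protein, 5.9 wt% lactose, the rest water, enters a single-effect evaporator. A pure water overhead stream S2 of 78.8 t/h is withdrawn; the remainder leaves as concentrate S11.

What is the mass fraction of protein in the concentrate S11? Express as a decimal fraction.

0.760

protein is not removed: 1490×0.720 = 1072.8 t/h of protein enters S11.
Concentrate = 1490 − 78.8 = 1411.2 t/h.
Mass fraction = 1072.8/1411.2 = 0.760.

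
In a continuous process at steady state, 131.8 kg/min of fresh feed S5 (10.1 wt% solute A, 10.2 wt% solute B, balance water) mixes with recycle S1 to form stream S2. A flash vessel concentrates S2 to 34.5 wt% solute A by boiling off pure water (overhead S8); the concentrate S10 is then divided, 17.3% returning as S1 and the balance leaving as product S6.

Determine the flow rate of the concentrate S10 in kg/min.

Overall solute A balance (none leaves overhead): solute A in fresh feed = solute A in product, i.e. 131.8×0.101 = (1−0.173)·S10·0.345.
S10 = 13.312/(0.345×0.827) = 46.657 kg/min.

46.66 kg/min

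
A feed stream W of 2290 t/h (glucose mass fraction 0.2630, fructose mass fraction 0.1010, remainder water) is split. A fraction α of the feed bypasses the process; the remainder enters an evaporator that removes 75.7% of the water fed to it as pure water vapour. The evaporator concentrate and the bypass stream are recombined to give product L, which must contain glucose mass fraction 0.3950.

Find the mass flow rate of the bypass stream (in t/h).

All 2290×0.263 = 602.27 t/h of glucose reaches L, so L = 602.27/0.395 = 1524.7 t/h and vapour = 765.27 t/h.
The evaporator receives (1−α)·2290 of feed at 0.636 water and removes 0.757 of that water:
0.757×0.636×(1−α)×2290 = 765.27
(1−α) = 765.27/1102.5 = 0.6941;  α = 0.3059.
Bypass flow = 0.3059×2290 = 700.5 t/h.

700.5 t/h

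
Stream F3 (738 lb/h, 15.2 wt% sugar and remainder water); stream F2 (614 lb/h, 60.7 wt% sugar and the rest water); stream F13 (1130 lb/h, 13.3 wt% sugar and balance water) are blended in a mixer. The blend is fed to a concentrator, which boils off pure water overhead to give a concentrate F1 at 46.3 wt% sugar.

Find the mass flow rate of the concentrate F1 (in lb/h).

sugar entering = 738×0.152 + 614×0.607 + 1130×0.133 = 635.16 lb/h.
All sugar reports to F1, so F1 = 635.16/0.463 = 1371.8 lb/h.

1372 lb/h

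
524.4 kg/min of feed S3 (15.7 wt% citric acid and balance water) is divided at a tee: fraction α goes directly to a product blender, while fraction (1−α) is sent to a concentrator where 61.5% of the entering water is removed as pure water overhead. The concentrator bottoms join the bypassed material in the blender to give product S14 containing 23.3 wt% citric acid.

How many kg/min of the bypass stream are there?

194.5 kg/min

All 524.4×0.157 = 82.331 kg/min of citric acid reaches S14, so S14 = 82.331/0.233 = 353.35 kg/min and vapour = 171.05 kg/min.
The evaporator receives (1−α)·524.4 of feed at 0.843 water and removes 0.615 of that water:
0.615×0.843×(1−α)×524.4 = 171.05
(1−α) = 171.05/271.87 = 0.6292;  α = 0.3708.
Bypass flow = 0.3708×524.4 = 194.47 kg/min.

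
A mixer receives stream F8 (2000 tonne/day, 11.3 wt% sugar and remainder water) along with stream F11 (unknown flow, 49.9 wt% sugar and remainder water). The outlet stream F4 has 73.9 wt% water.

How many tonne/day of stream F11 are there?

Let F11 be the unknown flow. Total out = 2000 + F11.
water balance: 1774 + 0.501·F11 = 0.739·(2000 + F11)
(0.501 − 0.739)·F11 = 0.739×2000 − 1774 = -296
F11 = -296 / -0.238 = 1243.7 tonne/day

1244 tonne/day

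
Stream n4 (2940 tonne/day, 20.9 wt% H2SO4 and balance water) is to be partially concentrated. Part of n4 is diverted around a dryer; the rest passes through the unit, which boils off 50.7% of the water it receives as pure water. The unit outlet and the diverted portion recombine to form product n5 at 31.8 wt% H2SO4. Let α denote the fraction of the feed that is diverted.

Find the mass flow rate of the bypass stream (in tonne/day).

All 2940×0.209 = 614.46 tonne/day of H2SO4 reaches n5, so n5 = 614.46/0.318 = 1932.3 tonne/day and vapour = 1007.7 tonne/day.
The evaporator receives (1−α)·2940 of feed at 0.791 water and removes 0.507 of that water:
0.507×0.791×(1−α)×2940 = 1007.7
(1−α) = 1007.7/1179 = 0.8547;  α = 0.1453.
Bypass flow = 0.1453×2940 = 427.17 tonne/day.

427.2 tonne/day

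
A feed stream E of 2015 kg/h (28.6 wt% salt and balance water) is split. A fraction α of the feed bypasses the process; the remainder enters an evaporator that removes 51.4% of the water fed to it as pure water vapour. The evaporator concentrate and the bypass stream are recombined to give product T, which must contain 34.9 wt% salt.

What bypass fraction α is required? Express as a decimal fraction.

0.508

All 2015×0.286 = 576.29 kg/h of salt reaches T, so T = 576.29/0.349 = 1651.3 kg/h and vapour = 363.74 kg/h.
The evaporator receives (1−α)·2015 of feed at 0.714 water and removes 0.514 of that water:
0.514×0.714×(1−α)×2015 = 363.74
(1−α) = 363.74/739.5 = 0.4919;  α = 0.5081.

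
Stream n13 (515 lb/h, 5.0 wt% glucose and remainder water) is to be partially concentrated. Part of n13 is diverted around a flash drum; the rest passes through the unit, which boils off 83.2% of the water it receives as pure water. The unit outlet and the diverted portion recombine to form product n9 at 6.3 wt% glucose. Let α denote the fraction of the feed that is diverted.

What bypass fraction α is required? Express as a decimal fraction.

0.739

All 515×0.050 = 25.75 lb/h of glucose reaches n9, so n9 = 25.75/0.063 = 408.73 lb/h and vapour = 106.27 lb/h.
The evaporator receives (1−α)·515 of feed at 0.950 water and removes 0.832 of that water:
0.832×0.950×(1−α)×515 = 106.27
(1−α) = 106.27/407.06 = 0.2611;  α = 0.7389.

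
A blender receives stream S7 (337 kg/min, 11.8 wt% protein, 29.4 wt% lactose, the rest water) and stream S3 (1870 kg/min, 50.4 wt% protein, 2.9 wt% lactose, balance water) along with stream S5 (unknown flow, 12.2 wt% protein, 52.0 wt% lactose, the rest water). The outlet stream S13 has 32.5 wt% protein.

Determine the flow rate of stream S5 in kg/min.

Let S5 be the unknown flow. Total out = 2207 + S5.
protein balance: 982.25 + 0.122·S5 = 0.325·(2207 + S5)
(0.122 − 0.325)·S5 = 0.325×2207 − 982.25 = -264.97
S5 = -264.97 / -0.203 = 1305.3 kg/min

1305 kg/min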